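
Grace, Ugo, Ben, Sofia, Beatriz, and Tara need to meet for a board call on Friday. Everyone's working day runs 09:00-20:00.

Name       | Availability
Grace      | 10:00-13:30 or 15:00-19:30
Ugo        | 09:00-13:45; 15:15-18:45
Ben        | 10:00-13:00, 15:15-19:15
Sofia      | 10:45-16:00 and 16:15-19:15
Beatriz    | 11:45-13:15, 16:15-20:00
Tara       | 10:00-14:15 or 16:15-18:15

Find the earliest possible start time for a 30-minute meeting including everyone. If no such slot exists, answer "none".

11:45

Grace ∩ Ugo: 10:00-13:30, 15:15-18:45.
Grace ∩ Ugo ∩ Ben: 10:00-13:00, 15:15-18:45.
Grace ∩ Ugo ∩ Ben ∩ Sofia: 10:45-13:00, 15:15-16:00, 16:15-18:45.
Grace ∩ Ugo ∩ Ben ∩ Sofia ∩ Beatriz: 11:45-13:00, 16:15-18:45.
Grace ∩ Ugo ∩ Ben ∩ Sofia ∩ Beatriz ∩ Tara: 11:45-13:00, 16:15-18:15.
The first common window of at least 30 minutes is 11:45-13:00, so the earliest start is 11:45.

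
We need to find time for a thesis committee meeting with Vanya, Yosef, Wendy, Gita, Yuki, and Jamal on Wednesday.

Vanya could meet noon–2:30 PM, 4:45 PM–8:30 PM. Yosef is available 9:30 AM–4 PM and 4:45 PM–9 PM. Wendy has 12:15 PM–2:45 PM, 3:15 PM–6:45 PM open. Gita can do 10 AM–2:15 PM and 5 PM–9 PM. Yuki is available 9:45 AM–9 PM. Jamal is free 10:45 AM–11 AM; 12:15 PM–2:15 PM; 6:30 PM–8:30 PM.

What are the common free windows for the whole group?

12:15-14:15, 18:30-18:45

Vanya ∩ Yosef: 12:00-14:30, 16:45-20:30.
Vanya ∩ Yosef ∩ Wendy: 12:15-14:30, 16:45-18:45.
Vanya ∩ Yosef ∩ Wendy ∩ Gita: 12:15-14:15, 17:00-18:45.
Vanya ∩ Yosef ∩ Wendy ∩ Gita ∩ Yuki: 12:15-14:15, 17:00-18:45.
Vanya ∩ Yosef ∩ Wendy ∩ Gita ∩ Yuki ∩ Jamal: 12:15-14:15, 18:30-18:45.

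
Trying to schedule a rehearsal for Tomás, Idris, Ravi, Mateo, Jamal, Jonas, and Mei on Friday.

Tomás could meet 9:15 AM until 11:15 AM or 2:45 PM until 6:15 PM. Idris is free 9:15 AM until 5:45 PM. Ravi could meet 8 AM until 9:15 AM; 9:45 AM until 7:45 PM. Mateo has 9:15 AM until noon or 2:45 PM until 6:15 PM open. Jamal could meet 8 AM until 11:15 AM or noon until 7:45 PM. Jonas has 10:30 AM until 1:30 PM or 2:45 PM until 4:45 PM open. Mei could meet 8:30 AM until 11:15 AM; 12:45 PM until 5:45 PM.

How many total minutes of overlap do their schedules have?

Tomás ∩ Idris: 09:15-11:15, 14:45-17:45.
Tomás ∩ Idris ∩ Ravi: 09:45-11:15, 14:45-17:45.
Tomás ∩ Idris ∩ Ravi ∩ Mateo: 09:45-11:15, 14:45-17:45.
Tomás ∩ Idris ∩ Ravi ∩ Mateo ∩ Jamal: 09:45-11:15, 14:45-17:45.
Tomás ∩ Idris ∩ Ravi ∩ Mateo ∩ Jamal ∩ Jonas: 10:30-11:15, 14:45-16:45.
Tomás ∩ Idris ∩ Ravi ∩ Mateo ∩ Jamal ∩ Jonas ∩ Mei: 10:30-11:15, 14:45-16:45.
Summing the common windows: 45 + 120 = 165 minutes.

165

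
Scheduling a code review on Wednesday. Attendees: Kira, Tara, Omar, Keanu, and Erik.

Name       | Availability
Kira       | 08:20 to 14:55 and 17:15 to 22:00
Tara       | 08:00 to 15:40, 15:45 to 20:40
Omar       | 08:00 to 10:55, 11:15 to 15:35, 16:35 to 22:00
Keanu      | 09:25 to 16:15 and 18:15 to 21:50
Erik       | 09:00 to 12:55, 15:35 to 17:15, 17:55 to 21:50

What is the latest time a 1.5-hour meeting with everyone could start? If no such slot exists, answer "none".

19:10

Kira ∩ Tara: 08:20-14:55, 17:15-20:40.
Kira ∩ Tara ∩ Omar: 08:20-10:55, 11:15-14:55, 17:15-20:40.
Kira ∩ Tara ∩ Omar ∩ Keanu: 09:25-10:55, 11:15-14:55, 18:15-20:40.
Kira ∩ Tara ∩ Omar ∩ Keanu ∩ Erik: 09:25-10:55, 11:15-12:55, 18:15-20:40.
The last common window of at least 90 minutes is 18:15-20:40; a 90-minute meeting can start as late as 19:10 and still end by 20:40.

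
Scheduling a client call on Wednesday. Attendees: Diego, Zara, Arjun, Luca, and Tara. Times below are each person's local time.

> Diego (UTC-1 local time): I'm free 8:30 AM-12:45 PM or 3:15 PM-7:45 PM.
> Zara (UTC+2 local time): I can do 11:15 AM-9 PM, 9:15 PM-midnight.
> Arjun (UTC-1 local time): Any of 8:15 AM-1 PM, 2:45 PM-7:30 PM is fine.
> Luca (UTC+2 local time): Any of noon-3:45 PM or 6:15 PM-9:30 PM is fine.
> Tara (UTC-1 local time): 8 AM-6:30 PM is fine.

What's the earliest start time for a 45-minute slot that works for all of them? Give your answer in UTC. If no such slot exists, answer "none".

Diego in UTC: 09:30-13:45, 16:15-20:45 (add 1h to convert from UTC-1).
Zara in UTC: 09:15-19:00, 19:15-22:00 (subtract 2h to convert from UTC+2).
Arjun in UTC: 09:15-14:00, 15:45-20:30 (add 1h to convert from UTC-1).
Luca in UTC: 10:00-13:45, 16:15-19:30 (subtract 2h to convert from UTC+2).
Tara in UTC: 09:00-19:30 (add 1h to convert from UTC-1).
Diego ∩ Zara: 09:30-13:45, 16:15-19:00, 19:15-20:45.
Diego ∩ Zara ∩ Arjun: 09:30-13:45, 16:15-19:00, 19:15-20:30.
Diego ∩ Zara ∩ Arjun ∩ Luca: 10:00-13:45, 16:15-19:00, 19:15-19:30.
Diego ∩ Zara ∩ Arjun ∩ Luca ∩ Tara: 10:00-13:45, 16:15-19:00, 19:15-19:30.
The first common window of at least 45 minutes is 10:00-13:45, so the earliest start is 10:00.

10:00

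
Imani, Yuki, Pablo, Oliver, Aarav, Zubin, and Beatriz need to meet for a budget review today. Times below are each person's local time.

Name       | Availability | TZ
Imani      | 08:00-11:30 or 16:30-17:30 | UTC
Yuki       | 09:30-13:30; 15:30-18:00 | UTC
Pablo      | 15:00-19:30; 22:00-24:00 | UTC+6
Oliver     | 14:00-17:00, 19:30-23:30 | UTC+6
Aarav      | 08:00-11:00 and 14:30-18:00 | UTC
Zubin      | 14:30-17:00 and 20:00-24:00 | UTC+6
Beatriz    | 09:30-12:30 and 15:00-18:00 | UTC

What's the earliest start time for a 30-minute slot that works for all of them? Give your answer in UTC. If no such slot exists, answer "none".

09:30

Imani in UTC: 08:00-11:30, 16:30-17:30.
Yuki in UTC: 09:30-13:30, 15:30-18:00.
Pablo in UTC: 09:00-13:30, 16:00-18:00 (subtract 6h to convert from UTC+6).
Oliver in UTC: 08:00-11:00, 13:30-17:30 (subtract 6h to convert from UTC+6).
Aarav in UTC: 08:00-11:00, 14:30-18:00.
Zubin in UTC: 08:30-11:00, 14:00-18:00 (subtract 6h to convert from UTC+6).
Beatriz in UTC: 09:30-12:30, 15:00-18:00.
Imani ∩ Yuki: 09:30-11:30, 16:30-17:30.
Imani ∩ Yuki ∩ Pablo: 09:30-11:30, 16:30-17:30.
Imani ∩ Yuki ∩ Pablo ∩ Oliver: 09:30-11:00, 16:30-17:30.
Imani ∩ Yuki ∩ Pablo ∩ Oliver ∩ Aarav: 09:30-11:00, 16:30-17:30.
Imani ∩ Yuki ∩ Pablo ∩ Oliver ∩ Aarav ∩ Zubin: 09:30-11:00, 16:30-17:30.
Imani ∩ Yuki ∩ Pablo ∩ Oliver ∩ Aarav ∩ Zubin ∩ Beatriz: 09:30-11:00, 16:30-17:30.
So the common availability across everyone is 09:30-11:00, 16:30-17:30.
The first common window of at least 30 minutes is 09:30-11:00, so the earliest start is 09:30.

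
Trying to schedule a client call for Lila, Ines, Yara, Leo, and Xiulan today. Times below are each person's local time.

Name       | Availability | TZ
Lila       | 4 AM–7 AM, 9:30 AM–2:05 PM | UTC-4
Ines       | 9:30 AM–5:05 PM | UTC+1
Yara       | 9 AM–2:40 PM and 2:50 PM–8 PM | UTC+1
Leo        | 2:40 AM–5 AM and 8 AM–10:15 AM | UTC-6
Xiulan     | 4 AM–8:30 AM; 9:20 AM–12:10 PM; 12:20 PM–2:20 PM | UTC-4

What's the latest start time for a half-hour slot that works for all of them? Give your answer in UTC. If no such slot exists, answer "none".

Lila in UTC: 08:00-11:00, 13:30-18:05 (add 4h to convert from UTC-4).
Ines in UTC: 08:30-16:05 (subtract 1h to convert from UTC+1).
Yara in UTC: 08:00-13:40, 13:50-19:00 (subtract 1h to convert from UTC+1).
Leo in UTC: 08:40-11:00, 14:00-16:15 (add 6h to convert from UTC-6).
Xiulan in UTC: 08:00-12:30, 13:20-16:10, 16:20-18:20 (add 4h to convert from UTC-4).
Lila ∩ Ines: 08:30-11:00, 13:30-16:05.
Lila ∩ Ines ∩ Yara: 08:30-11:00, 13:30-13:40, 13:50-16:05.
Lila ∩ Ines ∩ Yara ∩ Leo: 08:40-11:00, 14:00-16:05.
Lila ∩ Ines ∩ Yara ∩ Leo ∩ Xiulan: 08:40-11:00, 14:00-16:05.
Those are the intersection windows.
The last common window of at least 30 minutes is 14:00-16:05; a 30-minute meeting can start as late as 15:35 and still end by 16:05.

15:35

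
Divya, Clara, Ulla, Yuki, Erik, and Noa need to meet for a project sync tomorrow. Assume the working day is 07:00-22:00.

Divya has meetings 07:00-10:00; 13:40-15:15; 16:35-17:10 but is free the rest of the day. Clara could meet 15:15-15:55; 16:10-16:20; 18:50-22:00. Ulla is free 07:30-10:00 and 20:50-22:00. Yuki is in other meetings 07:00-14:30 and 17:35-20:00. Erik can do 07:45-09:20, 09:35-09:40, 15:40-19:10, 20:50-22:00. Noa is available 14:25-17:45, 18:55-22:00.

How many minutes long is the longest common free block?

Divya free: 10:00-13:40, 15:15-16:35, 17:10-22:00 (invert busy blocks within the working day).
Clara free: 15:15-15:55, 16:10-16:20, 18:50-22:00.
Ulla free: 07:30-10:00, 20:50-22:00.
Yuki free: 14:30-17:35, 20:00-22:00 (invert busy blocks within the working day).
Erik free: 07:45-09:20, 09:35-09:40, 15:40-19:10, 20:50-22:00.
Noa free: 14:25-17:45, 18:55-22:00.
Divya ∩ Clara: 15:15-15:55, 16:10-16:20, 18:50-22:00.
Divya ∩ Clara ∩ Ulla: 20:50-22:00.
Divya ∩ Clara ∩ Ulla ∩ Yuki: 20:50-22:00.
Divya ∩ Clara ∩ Ulla ∩ Yuki ∩ Erik: 20:50-22:00.
Divya ∩ Clara ∩ Ulla ∩ Yuki ∩ Erik ∩ Noa: 20:50-22:00.
The longest is 20:50-22:00 at 70 minutes.

70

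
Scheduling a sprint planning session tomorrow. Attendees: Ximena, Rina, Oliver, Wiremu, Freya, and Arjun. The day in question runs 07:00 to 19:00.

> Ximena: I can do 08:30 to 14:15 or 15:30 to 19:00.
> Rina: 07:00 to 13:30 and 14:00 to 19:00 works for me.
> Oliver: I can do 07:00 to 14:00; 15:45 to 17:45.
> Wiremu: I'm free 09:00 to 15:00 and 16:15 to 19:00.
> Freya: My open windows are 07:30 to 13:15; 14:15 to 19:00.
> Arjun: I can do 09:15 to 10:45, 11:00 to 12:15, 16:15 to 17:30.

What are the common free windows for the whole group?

09:15-10:45, 11:00-12:15, 16:15-17:30

Ximena ∩ Rina: 08:30-13:30, 14:00-14:15, 15:30-19:00.
Ximena ∩ Rina ∩ Oliver: 08:30-13:30, 15:45-17:45.
Ximena ∩ Rina ∩ Oliver ∩ Wiremu: 09:00-13:30, 16:15-17:45.
Ximena ∩ Rina ∩ Oliver ∩ Wiremu ∩ Freya: 09:00-13:15, 16:15-17:45.
Ximena ∩ Rina ∩ Oliver ∩ Wiremu ∩ Freya ∩ Arjun: 09:15-10:45, 11:00-12:15, 16:15-17:30.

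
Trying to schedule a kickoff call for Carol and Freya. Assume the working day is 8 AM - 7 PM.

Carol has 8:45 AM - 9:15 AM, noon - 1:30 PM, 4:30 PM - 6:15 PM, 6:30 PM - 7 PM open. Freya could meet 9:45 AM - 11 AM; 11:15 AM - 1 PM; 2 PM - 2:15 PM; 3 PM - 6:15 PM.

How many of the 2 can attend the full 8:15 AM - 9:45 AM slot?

0

nobody can make the full 08:15-09:45 slot — that's 0.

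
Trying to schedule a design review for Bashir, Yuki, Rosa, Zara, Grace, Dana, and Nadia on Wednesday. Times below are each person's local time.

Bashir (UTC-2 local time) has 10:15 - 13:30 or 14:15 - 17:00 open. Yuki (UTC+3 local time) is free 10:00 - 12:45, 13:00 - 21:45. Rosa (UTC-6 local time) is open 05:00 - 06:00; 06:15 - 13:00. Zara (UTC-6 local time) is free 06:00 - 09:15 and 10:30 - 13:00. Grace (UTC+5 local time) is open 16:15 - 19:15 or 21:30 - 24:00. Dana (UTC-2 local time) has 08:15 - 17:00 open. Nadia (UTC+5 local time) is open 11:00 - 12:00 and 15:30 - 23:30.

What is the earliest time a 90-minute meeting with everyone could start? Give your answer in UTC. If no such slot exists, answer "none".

12:15

Bashir in UTC: 12:15-15:30, 16:15-19:00 (add 2h to convert from UTC-2).
Yuki in UTC: 07:00-09:45, 10:00-18:45 (subtract 3h to convert from UTC+3).
Rosa in UTC: 11:00-12:00, 12:15-19:00 (add 6h to convert from UTC-6).
Zara in UTC: 12:00-15:15, 16:30-19:00 (add 6h to convert from UTC-6).
Grace in UTC: 11:15-14:15, 16:30-19:00 (subtract 5h to convert from UTC+5).
Dana in UTC: 10:15-19:00 (add 2h to convert from UTC-2).
Nadia in UTC: 06:00-07:00, 10:30-18:30 (subtract 5h to convert from UTC+5).
Bashir ∩ Yuki: 12:15-15:30, 16:15-18:45.
Bashir ∩ Yuki ∩ Rosa: 12:15-15:30, 16:15-18:45.
Bashir ∩ Yuki ∩ Rosa ∩ Zara: 12:15-15:15, 16:30-18:45.
Bashir ∩ Yuki ∩ Rosa ∩ Zara ∩ Grace: 12:15-14:15, 16:30-18:45.
Bashir ∩ Yuki ∩ Rosa ∩ Zara ∩ Grace ∩ Dana: 12:15-14:15, 16:30-18:45.
Bashir ∩ Yuki ∩ Rosa ∩ Zara ∩ Grace ∩ Dana ∩ Nadia: 12:15-14:15, 16:30-18:30.
The first common window of at least 90 minutes is 12:15-14:15, so the earliest start is 12:15.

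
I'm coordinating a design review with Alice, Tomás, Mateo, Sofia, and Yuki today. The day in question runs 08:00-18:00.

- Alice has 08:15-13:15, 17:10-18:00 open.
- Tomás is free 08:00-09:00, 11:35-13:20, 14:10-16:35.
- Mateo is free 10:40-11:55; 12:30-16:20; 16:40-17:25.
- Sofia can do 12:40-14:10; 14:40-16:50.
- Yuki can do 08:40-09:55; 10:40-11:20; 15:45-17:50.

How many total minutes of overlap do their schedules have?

Alice ∩ Tomás: 08:15-09:00, 11:35-13:15.
Alice ∩ Tomás ∩ Mateo: 11:35-11:55, 12:30-13:15.
Alice ∩ Tomás ∩ Mateo ∩ Sofia: 12:40-13:15.
Alice ∩ Tomás ∩ Mateo ∩ Sofia ∩ Yuki: ∅.
There is no time when everyone is free.
There is no common window, so the total is 0 minutes.

0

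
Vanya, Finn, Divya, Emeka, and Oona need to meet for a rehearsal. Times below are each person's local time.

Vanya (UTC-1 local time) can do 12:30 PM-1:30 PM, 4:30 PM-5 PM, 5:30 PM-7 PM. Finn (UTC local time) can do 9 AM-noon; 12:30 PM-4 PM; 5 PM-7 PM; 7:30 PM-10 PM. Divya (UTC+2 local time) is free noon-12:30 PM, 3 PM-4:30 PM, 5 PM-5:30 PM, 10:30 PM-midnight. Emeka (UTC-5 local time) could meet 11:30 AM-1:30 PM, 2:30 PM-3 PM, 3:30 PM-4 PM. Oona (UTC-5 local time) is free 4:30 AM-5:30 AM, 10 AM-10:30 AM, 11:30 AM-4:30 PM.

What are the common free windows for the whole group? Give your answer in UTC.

none

Vanya in UTC: 13:30-14:30, 17:30-18:00, 18:30-20:00 (add 1h to convert from UTC-1).
Finn in UTC: 09:00-12:00, 12:30-16:00, 17:00-19:00, 19:30-22:00.
Divya in UTC: 10:00-10:30, 13:00-14:30, 15:00-15:30, 20:30-22:00 (subtract 2h to convert from UTC+2).
Emeka in UTC: 16:30-18:30, 19:30-20:00, 20:30-21:00 (add 5h to convert from UTC-5).
Oona in UTC: 09:30-10:30, 15:00-15:30, 16:30-21:30 (add 5h to convert from UTC-5).
Vanya ∩ Finn: 13:30-14:30, 17:30-18:00, 18:30-19:00, 19:30-20:00.
Vanya ∩ Finn ∩ Divya: 13:30-14:30.
Vanya ∩ Finn ∩ Divya ∩ Emeka: ∅.
Vanya ∩ Finn ∩ Divya ∩ Emeka ∩ Oona: ∅.
There is no time when everyone is free.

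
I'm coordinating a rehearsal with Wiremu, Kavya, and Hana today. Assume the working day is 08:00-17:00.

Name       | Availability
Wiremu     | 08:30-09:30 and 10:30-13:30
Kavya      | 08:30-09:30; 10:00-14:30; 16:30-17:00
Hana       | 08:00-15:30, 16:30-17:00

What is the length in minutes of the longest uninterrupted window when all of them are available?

Wiremu ∩ Kavya: 08:30-09:30, 10:30-13:30.
Wiremu ∩ Kavya ∩ Hana: 08:30-09:30, 10:30-13:30.
So the common availability across everyone is 08:30-09:30, 10:30-13:30.
The longest is 10:30-13:30 at 180 minutes.

180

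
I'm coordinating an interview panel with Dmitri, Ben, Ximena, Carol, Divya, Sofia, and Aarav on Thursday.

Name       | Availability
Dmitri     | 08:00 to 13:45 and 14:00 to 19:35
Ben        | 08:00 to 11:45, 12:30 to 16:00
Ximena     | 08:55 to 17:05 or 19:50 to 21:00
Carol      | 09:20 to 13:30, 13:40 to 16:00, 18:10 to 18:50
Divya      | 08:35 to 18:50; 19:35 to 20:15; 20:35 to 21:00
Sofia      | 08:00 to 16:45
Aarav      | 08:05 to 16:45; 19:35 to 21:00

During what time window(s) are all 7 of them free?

09:20-11:45, 12:30-13:30, 13:40-13:45, 14:00-16:00

Dmitri ∩ Ben: 08:00-11:45, 12:30-13:45, 14:00-16:00.
Dmitri ∩ Ben ∩ Ximena: 08:55-11:45, 12:30-13:45, 14:00-16:00.
Dmitri ∩ Ben ∩ Ximena ∩ Carol: 09:20-11:45, 12:30-13:30, 13:40-13:45, 14:00-16:00.
Dmitri ∩ Ben ∩ Ximena ∩ Carol ∩ Divya: 09:20-11:45, 12:30-13:30, 13:40-13:45, 14:00-16:00.
Dmitri ∩ Ben ∩ Ximena ∩ Carol ∩ Divya ∩ Sofia: 09:20-11:45, 12:30-13:30, 13:40-13:45, 14:00-16:00.
Dmitri ∩ Ben ∩ Ximena ∩ Carol ∩ Divya ∩ Sofia ∩ Aarav: 09:20-11:45, 12:30-13:30, 13:40-13:45, 14:00-16:00.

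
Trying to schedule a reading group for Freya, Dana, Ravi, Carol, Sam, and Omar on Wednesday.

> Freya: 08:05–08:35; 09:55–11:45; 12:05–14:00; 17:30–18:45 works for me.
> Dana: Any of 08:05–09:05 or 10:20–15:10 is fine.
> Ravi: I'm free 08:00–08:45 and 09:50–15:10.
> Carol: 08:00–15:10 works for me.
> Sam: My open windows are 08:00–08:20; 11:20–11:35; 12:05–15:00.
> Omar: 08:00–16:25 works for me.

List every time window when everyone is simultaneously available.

08:05-08:20, 11:20-11:35, 12:05-14:00

Freya ∩ Dana: 08:05-08:35, 10:20-11:45, 12:05-14:00.
Freya ∩ Dana ∩ Ravi: 08:05-08:35, 10:20-11:45, 12:05-14:00.
Freya ∩ Dana ∩ Ravi ∩ Carol: 08:05-08:35, 10:20-11:45, 12:05-14:00.
Freya ∩ Dana ∩ Ravi ∩ Carol ∩ Sam: 08:05-08:20, 11:20-11:35, 12:05-14:00.
Freya ∩ Dana ∩ Ravi ∩ Carol ∩ Sam ∩ Omar: 08:05-08:20, 11:20-11:35, 12:05-14:00.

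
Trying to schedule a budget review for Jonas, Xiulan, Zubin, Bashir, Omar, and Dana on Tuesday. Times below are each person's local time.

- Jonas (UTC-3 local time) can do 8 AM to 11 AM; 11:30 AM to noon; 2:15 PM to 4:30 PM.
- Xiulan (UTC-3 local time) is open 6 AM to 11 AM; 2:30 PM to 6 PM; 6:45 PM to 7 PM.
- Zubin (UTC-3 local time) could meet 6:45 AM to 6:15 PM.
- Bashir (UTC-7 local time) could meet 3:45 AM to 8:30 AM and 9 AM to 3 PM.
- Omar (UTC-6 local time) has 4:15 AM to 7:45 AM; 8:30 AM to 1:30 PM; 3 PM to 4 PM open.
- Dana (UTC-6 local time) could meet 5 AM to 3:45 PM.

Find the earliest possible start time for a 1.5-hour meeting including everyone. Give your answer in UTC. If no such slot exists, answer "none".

Jonas in UTC: 11:00-14:00, 14:30-15:00, 17:15-19:30 (add 3h to convert from UTC-3).
Xiulan in UTC: 09:00-14:00, 17:30-21:00, 21:45-22:00 (add 3h to convert from UTC-3).
Zubin in UTC: 09:45-21:15 (add 3h to convert from UTC-3).
Bashir in UTC: 10:45-15:30, 16:00-22:00 (add 7h to convert from UTC-7).
Omar in UTC: 10:15-13:45, 14:30-19:30, 21:00-22:00 (add 6h to convert from UTC-6).
Dana in UTC: 11:00-21:45 (add 6h to convert from UTC-6).
Jonas ∩ Xiulan: 11:00-14:00, 17:30-19:30.
Jonas ∩ Xiulan ∩ Zubin: 11:00-14:00, 17:30-19:30.
Jonas ∩ Xiulan ∩ Zubin ∩ Bashir: 11:00-14:00, 17:30-19:30.
Jonas ∩ Xiulan ∩ Zubin ∩ Bashir ∩ Omar: 11:00-13:45, 17:30-19:30.
Jonas ∩ Xiulan ∩ Zubin ∩ Bashir ∩ Omar ∩ Dana: 11:00-13:45, 17:30-19:30.
The first common window of at least 90 minutes is 11:00-13:45, so the earliest start is 11:00.

11:00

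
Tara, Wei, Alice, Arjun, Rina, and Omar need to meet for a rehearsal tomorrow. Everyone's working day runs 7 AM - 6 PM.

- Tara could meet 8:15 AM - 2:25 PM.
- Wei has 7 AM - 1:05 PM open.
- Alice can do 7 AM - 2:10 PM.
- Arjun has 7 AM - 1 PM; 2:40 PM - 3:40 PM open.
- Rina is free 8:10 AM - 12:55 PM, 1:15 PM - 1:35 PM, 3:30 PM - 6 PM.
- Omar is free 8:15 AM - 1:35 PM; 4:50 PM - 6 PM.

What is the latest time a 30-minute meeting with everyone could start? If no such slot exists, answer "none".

Tara ∩ Wei: 08:15-13:05.
Tara ∩ Wei ∩ Alice: 08:15-13:05.
Tara ∩ Wei ∩ Alice ∩ Arjun: 08:15-13:00.
Tara ∩ Wei ∩ Alice ∩ Arjun ∩ Rina: 08:15-12:55.
Tara ∩ Wei ∩ Alice ∩ Arjun ∩ Rina ∩ Omar: 08:15-12:55.
The last common window of at least 30 minutes is 08:15-12:55; a 30-minute meeting can start as late as 12:25 and still end by 12:55.

12:25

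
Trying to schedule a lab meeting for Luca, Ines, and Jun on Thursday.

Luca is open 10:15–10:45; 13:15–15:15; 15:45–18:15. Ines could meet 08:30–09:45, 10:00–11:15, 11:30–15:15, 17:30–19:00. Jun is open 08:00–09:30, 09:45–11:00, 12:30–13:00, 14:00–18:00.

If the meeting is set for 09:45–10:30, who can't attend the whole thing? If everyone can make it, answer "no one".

Ines, Luca

Luca: not fully free for 09:45-10:30. Ines: not fully free for 09:45-10:30. Jun: free for 09:45-10:30.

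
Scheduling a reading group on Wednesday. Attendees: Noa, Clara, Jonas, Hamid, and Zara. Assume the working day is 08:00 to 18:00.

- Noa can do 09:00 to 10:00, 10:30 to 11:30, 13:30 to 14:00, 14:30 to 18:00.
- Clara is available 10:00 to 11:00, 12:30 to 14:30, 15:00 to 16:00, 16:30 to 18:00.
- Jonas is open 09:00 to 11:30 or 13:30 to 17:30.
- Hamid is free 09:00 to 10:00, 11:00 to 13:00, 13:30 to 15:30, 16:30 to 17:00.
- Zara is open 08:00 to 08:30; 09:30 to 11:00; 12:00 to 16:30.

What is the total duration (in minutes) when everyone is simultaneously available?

60

Noa ∩ Clara: 10:30-11:00, 13:30-14:00, 15:00-16:00, 16:30-18:00.
Noa ∩ Clara ∩ Jonas: 10:30-11:00, 13:30-14:00, 15:00-16:00, 16:30-17:30.
Noa ∩ Clara ∩ Jonas ∩ Hamid: 13:30-14:00, 15:00-15:30, 16:30-17:00.
Noa ∩ Clara ∩ Jonas ∩ Hamid ∩ Zara: 13:30-14:00, 15:00-15:30.
Those are the intersection windows.
Summing the common windows: 30 + 30 = 60 minutes.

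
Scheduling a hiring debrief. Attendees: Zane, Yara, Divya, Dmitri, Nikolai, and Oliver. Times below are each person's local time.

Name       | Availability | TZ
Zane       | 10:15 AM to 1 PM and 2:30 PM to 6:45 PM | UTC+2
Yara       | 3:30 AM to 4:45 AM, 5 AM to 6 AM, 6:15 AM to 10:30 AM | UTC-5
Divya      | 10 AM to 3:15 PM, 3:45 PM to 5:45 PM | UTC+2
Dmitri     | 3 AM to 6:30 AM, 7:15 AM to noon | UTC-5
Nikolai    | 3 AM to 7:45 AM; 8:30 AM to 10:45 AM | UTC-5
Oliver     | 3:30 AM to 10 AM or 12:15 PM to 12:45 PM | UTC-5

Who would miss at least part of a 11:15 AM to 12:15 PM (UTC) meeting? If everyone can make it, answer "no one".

Dmitri, Zane

Zane in UTC: 08:15-11:00, 12:30-16:45 (subtract 2h to convert from UTC+2).
Yara in UTC: 08:30-09:45, 10:00-11:00, 11:15-15:30 (add 5h to convert from UTC-5).
Divya in UTC: 08:00-13:15, 13:45-15:45 (subtract 2h to convert from UTC+2).
Dmitri in UTC: 08:00-11:30, 12:15-17:00 (add 5h to convert from UTC-5).
Nikolai in UTC: 08:00-12:45, 13:30-15:45 (add 5h to convert from UTC-5).
Oliver in UTC: 08:30-15:00, 17:15-17:45 (add 5h to convert from UTC-5).
Zane: not fully free for 11:15-12:15. Yara: free for 11:15-12:15. Divya: free for 11:15-12:15. Dmitri: not fully free for 11:15-12:15. Nikolai: free for 11:15-12:15. Oliver: free for 11:15-12:15.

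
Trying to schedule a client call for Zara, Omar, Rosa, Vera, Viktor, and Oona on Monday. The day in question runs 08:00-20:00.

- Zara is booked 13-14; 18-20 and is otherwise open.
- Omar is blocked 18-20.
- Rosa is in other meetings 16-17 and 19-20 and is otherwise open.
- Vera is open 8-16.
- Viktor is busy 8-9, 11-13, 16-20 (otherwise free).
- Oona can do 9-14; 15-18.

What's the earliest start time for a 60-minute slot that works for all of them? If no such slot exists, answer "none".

09:00

Zara free: 08:00-13:00, 14:00-18:00 (invert busy blocks within the working day).
Omar free: 08:00-18:00 (invert busy blocks within the working day).
Rosa free: 08:00-16:00, 17:00-19:00 (invert busy blocks within the working day).
Vera free: 08:00-16:00.
Viktor free: 09:00-11:00, 13:00-16:00 (invert busy blocks within the working day).
Oona free: 09:00-14:00, 15:00-18:00.
Zara ∩ Omar: 08:00-13:00, 14:00-18:00.
Zara ∩ Omar ∩ Rosa: 08:00-13:00, 14:00-16:00, 17:00-18:00.
Zara ∩ Omar ∩ Rosa ∩ Vera: 08:00-13:00, 14:00-16:00.
Zara ∩ Omar ∩ Rosa ∩ Vera ∩ Viktor: 09:00-11:00, 14:00-16:00.
Zara ∩ Omar ∩ Rosa ∩ Vera ∩ Viktor ∩ Oona: 09:00-11:00, 15:00-16:00.
The first common window of at least 60 minutes is 09:00-11:00, so the earliest start is 09:00.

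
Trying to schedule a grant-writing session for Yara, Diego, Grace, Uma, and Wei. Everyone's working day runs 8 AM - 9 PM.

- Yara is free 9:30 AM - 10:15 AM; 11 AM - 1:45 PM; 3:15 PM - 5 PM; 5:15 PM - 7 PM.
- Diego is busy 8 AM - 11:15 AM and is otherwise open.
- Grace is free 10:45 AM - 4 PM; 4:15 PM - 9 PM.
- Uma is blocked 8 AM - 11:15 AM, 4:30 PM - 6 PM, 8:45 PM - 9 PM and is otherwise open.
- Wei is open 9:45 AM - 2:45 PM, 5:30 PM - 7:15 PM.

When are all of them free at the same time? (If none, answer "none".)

11:15-13:45, 18:00-19:00

Yara free: 09:30-10:15, 11:00-13:45, 15:15-17:00, 17:15-19:00.
Diego free: 11:15-21:00 (invert busy blocks within the working day).
Grace free: 10:45-16:00, 16:15-21:00.
Uma free: 11:15-16:30, 18:00-20:45 (invert busy blocks within the working day).
Wei free: 09:45-14:45, 17:30-19:15.
Yara ∩ Diego: 11:15-13:45, 15:15-17:00, 17:15-19:00.
Yara ∩ Diego ∩ Grace: 11:15-13:45, 15:15-16:00, 16:15-17:00, 17:15-19:00.
Yara ∩ Diego ∩ Grace ∩ Uma: 11:15-13:45, 15:15-16:00, 16:15-16:30, 18:00-19:00.
Yara ∩ Diego ∩ Grace ∩ Uma ∩ Wei: 11:15-13:45, 18:00-19:00.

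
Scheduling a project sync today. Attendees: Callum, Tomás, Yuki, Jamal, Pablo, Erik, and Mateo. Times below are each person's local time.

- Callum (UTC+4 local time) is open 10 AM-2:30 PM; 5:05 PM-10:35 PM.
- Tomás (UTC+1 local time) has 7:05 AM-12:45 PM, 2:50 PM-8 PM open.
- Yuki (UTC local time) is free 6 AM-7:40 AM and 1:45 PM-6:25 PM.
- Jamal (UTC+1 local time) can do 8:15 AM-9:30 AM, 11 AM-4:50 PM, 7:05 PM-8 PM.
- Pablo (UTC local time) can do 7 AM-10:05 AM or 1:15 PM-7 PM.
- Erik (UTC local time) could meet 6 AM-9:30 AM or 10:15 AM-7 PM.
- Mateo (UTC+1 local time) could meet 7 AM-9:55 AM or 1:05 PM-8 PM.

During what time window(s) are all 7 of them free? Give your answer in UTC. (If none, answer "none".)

07:15-07:40, 13:50-15:50, 18:05-18:25

Callum in UTC: 06:00-10:30, 13:05-18:35 (subtract 4h to convert from UTC+4).
Tomás in UTC: 06:05-11:45, 13:50-19:00 (subtract 1h to convert from UTC+1).
Yuki in UTC: 06:00-07:40, 13:45-18:25.
Jamal in UTC: 07:15-08:30, 10:00-15:50, 18:05-19:00 (subtract 1h to convert from UTC+1).
Pablo in UTC: 07:00-10:05, 13:15-19:00.
Erik in UTC: 06:00-09:30, 10:15-19:00.
Mateo in UTC: 06:00-08:55, 12:05-19:00 (subtract 1h to convert from UTC+1).
Callum ∩ Tomás: 06:05-10:30, 13:50-18:35.
Callum ∩ Tomás ∩ Yuki: 06:05-07:40, 13:50-18:25.
Callum ∩ Tomás ∩ Yuki ∩ Jamal: 07:15-07:40, 13:50-15:50, 18:05-18:25.
Callum ∩ Tomás ∩ Yuki ∩ Jamal ∩ Pablo: 07:15-07:40, 13:50-15:50, 18:05-18:25.
Callum ∩ Tomás ∩ Yuki ∩ Jamal ∩ Pablo ∩ Erik: 07:15-07:40, 13:50-15:50, 18:05-18:25.
Callum ∩ Tomás ∩ Yuki ∩ Jamal ∩ Pablo ∩ Erik ∩ Mateo: 07:15-07:40, 13:50-15:50, 18:05-18:25.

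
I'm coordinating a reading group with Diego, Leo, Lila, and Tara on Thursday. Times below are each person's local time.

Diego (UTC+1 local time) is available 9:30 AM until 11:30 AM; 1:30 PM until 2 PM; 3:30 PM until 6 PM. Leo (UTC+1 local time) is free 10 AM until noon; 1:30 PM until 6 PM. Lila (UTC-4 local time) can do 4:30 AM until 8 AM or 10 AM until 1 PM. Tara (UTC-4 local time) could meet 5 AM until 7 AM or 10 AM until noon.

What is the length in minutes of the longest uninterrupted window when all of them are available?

90

Diego in UTC: 08:30-10:30, 12:30-13:00, 14:30-17:00 (subtract 1h to convert from UTC+1).
Leo in UTC: 09:00-11:00, 12:30-17:00 (subtract 1h to convert from UTC+1).
Lila in UTC: 08:30-12:00, 14:00-17:00 (add 4h to convert from UTC-4).
Tara in UTC: 09:00-11:00, 14:00-16:00 (add 4h to convert from UTC-4).
Diego ∩ Leo: 09:00-10:30, 12:30-13:00, 14:30-17:00.
Diego ∩ Leo ∩ Lila: 09:00-10:30, 14:30-17:00.
Diego ∩ Leo ∩ Lila ∩ Tara: 09:00-10:30, 14:30-16:00.
So the common availability across everyone is 09:00-10:30, 14:30-16:00.
The longest is 09:00-10:30 at 90 minutes.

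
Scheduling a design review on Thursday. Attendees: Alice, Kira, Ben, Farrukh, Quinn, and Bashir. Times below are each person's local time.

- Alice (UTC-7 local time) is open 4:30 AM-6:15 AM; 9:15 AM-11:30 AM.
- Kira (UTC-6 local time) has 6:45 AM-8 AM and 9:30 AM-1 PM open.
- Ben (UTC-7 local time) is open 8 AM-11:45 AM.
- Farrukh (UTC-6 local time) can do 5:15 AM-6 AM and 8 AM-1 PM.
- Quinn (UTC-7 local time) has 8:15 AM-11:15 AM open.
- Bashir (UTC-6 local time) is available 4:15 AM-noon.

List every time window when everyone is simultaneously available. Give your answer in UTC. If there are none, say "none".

16:15-18:00

Alice in UTC: 11:30-13:15, 16:15-18:30 (add 7h to convert from UTC-7).
Kira in UTC: 12:45-14:00, 15:30-19:00 (add 6h to convert from UTC-6).
Ben in UTC: 15:00-18:45 (add 7h to convert from UTC-7).
Farrukh in UTC: 11:15-12:00, 14:00-19:00 (add 6h to convert from UTC-6).
Quinn in UTC: 15:15-18:15 (add 7h to convert from UTC-7).
Bashir in UTC: 10:15-18:00 (add 6h to convert from UTC-6).
Alice ∩ Kira: 12:45-13:15, 16:15-18:30.
Alice ∩ Kira ∩ Ben: 16:15-18:30.
Alice ∩ Kira ∩ Ben ∩ Farrukh: 16:15-18:30.
Alice ∩ Kira ∩ Ben ∩ Farrukh ∩ Quinn: 16:15-18:15.
Alice ∩ Kira ∩ Ben ∩ Farrukh ∩ Quinn ∩ Bashir: 16:15-18:00.
Those are the intersection windows.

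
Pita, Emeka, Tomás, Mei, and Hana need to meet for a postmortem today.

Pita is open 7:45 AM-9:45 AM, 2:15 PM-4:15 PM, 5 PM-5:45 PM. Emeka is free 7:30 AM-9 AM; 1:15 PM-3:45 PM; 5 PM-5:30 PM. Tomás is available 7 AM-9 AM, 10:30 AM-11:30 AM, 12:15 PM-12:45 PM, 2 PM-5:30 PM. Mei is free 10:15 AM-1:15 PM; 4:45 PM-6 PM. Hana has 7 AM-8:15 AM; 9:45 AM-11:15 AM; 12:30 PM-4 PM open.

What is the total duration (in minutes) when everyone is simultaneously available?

0

Pita ∩ Emeka: 07:45-09:00, 14:15-15:45, 17:00-17:30.
Pita ∩ Emeka ∩ Tomás: 07:45-09:00, 14:15-15:45, 17:00-17:30.
Pita ∩ Emeka ∩ Tomás ∩ Mei: 17:00-17:30.
Pita ∩ Emeka ∩ Tomás ∩ Mei ∩ Hana: ∅.
There is no time when everyone is free.
There is no common window, so the total is 0 minutes.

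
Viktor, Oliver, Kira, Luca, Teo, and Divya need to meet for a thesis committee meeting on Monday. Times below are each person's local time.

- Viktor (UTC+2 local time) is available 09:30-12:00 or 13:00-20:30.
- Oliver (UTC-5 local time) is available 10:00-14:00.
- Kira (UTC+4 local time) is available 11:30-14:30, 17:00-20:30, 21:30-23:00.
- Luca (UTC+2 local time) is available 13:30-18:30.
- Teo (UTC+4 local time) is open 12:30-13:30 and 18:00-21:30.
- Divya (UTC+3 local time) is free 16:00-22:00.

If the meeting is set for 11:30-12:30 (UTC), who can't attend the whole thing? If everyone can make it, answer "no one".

Divya, Kira, Oliver, Teo

Viktor in UTC: 07:30-10:00, 11:00-18:30 (subtract 2h to convert from UTC+2).
Oliver in UTC: 15:00-19:00 (add 5h to convert from UTC-5).
Kira in UTC: 07:30-10:30, 13:00-16:30, 17:30-19:00 (subtract 4h to convert from UTC+4).
Luca in UTC: 11:30-16:30 (subtract 2h to convert from UTC+2).
Teo in UTC: 08:30-09:30, 14:00-17:30 (subtract 4h to convert from UTC+4).
Divya in UTC: 13:00-19:00 (subtract 3h to convert from UTC+3).
Viktor: free for 11:30-12:30. Oliver: not fully free for 11:30-12:30. Kira: not fully free for 11:30-12:30. Luca: free for 11:30-12:30. Teo: not fully free for 11:30-12:30. Divya: not fully free for 11:30-12:30.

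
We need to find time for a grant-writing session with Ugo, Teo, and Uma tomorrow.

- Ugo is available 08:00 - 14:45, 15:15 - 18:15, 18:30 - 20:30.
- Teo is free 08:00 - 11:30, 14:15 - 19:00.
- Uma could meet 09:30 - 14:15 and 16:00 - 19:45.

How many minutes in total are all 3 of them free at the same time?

Ugo ∩ Teo: 08:00-11:30, 14:15-14:45, 15:15-18:15, 18:30-19:00.
Ugo ∩ Teo ∩ Uma: 09:30-11:30, 16:00-18:15, 18:30-19:00.
Summing the common windows: 120 + 135 + 30 = 285 minutes.

285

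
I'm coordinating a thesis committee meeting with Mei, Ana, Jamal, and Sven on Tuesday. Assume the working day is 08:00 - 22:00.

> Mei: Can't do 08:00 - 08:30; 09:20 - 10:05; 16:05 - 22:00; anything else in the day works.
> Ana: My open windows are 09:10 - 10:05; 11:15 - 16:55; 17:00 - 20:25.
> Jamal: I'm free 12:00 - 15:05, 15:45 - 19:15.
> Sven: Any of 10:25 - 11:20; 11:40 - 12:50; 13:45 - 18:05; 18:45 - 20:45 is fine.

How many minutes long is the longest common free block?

80

Mei free: 08:30-09:20, 10:05-16:05 (invert busy blocks within the working day).
Ana free: 09:10-10:05, 11:15-16:55, 17:00-20:25.
Jamal free: 12:00-15:05, 15:45-19:15.
Sven free: 10:25-11:20, 11:40-12:50, 13:45-18:05, 18:45-20:45.
Mei ∩ Ana: 09:10-09:20, 11:15-16:05.
Mei ∩ Ana ∩ Jamal: 12:00-15:05, 15:45-16:05.
Mei ∩ Ana ∩ Jamal ∩ Sven: 12:00-12:50, 13:45-15:05, 15:45-16:05.
The longest is 13:45-15:05 at 80 minutes.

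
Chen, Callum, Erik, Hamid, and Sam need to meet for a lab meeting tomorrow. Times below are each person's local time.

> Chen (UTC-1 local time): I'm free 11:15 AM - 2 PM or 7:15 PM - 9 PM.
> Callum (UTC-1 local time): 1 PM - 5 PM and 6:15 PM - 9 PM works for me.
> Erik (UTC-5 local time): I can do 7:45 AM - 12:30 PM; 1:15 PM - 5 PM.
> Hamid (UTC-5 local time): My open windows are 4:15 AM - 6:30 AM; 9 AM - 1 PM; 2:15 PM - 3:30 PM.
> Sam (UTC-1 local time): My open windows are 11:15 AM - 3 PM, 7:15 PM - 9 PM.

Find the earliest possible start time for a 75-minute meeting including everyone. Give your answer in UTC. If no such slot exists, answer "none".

Chen in UTC: 12:15-15:00, 20:15-22:00 (add 1h to convert from UTC-1).
Callum in UTC: 14:00-18:00, 19:15-22:00 (add 1h to convert from UTC-1).
Erik in UTC: 12:45-17:30, 18:15-22:00 (add 5h to convert from UTC-5).
Hamid in UTC: 09:15-11:30, 14:00-18:00, 19:15-20:30 (add 5h to convert from UTC-5).
Sam in UTC: 12:15-16:00, 20:15-22:00 (add 1h to convert from UTC-1).
Chen ∩ Callum: 14:00-15:00, 20:15-22:00.
Chen ∩ Callum ∩ Erik: 14:00-15:00, 20:15-22:00.
Chen ∩ Callum ∩ Erik ∩ Hamid: 14:00-15:00, 20:15-20:30.
Chen ∩ Callum ∩ Erik ∩ Hamid ∩ Sam: 14:00-15:00, 20:15-20:30.
No common window is at least 75 minutes long.

none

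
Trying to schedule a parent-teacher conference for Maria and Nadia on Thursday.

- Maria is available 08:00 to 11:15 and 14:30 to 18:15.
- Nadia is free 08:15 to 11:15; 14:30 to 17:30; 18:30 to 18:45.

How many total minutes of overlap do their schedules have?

360

Maria ∩ Nadia: 08:15-11:15, 14:30-17:30.
Those are the intersection windows.
Summing the common windows: 180 + 180 = 360 minutes.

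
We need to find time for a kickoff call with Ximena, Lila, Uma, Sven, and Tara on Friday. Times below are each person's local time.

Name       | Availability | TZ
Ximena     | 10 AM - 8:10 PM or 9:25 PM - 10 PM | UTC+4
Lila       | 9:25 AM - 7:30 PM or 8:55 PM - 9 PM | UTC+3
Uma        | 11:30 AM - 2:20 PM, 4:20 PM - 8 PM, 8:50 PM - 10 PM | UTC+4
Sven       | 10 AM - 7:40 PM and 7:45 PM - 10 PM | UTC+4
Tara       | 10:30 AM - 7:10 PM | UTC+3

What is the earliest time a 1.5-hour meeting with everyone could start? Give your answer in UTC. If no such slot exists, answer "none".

07:30

Ximena in UTC: 06:00-16:10, 17:25-18:00 (subtract 4h to convert from UTC+4).
Lila in UTC: 06:25-16:30, 17:55-18:00 (subtract 3h to convert from UTC+3).
Uma in UTC: 07:30-10:20, 12:20-16:00, 16:50-18:00 (subtract 4h to convert from UTC+4).
Sven in UTC: 06:00-15:40, 15:45-18:00 (subtract 4h to convert from UTC+4).
Tara in UTC: 07:30-16:10 (subtract 3h to convert from UTC+3).
Ximena ∩ Lila: 06:25-16:10, 17:55-18:00.
Ximena ∩ Lila ∩ Uma: 07:30-10:20, 12:20-16:00, 17:55-18:00.
Ximena ∩ Lila ∩ Uma ∩ Sven: 07:30-10:20, 12:20-15:40, 15:45-16:00, 17:55-18:00.
Ximena ∩ Lila ∩ Uma ∩ Sven ∩ Tara: 07:30-10:20, 12:20-15:40, 15:45-16:00.
The first common window of at least 90 minutes is 07:30-10:20, so the earliest start is 07:30.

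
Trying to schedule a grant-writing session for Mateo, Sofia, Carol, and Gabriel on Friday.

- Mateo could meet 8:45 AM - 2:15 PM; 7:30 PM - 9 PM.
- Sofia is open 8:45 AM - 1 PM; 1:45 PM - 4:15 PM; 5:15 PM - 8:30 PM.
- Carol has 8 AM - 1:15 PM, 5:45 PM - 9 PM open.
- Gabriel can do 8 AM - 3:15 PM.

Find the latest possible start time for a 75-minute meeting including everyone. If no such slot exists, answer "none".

11:45

Mateo ∩ Sofia: 08:45-13:00, 13:45-14:15, 19:30-20:30.
Mateo ∩ Sofia ∩ Carol: 08:45-13:00, 19:30-20:30.
Mateo ∩ Sofia ∩ Carol ∩ Gabriel: 08:45-13:00.
The last common window of at least 75 minutes is 08:45-13:00; a 75-minute meeting can start as late as 11:45 and still end by 13:00.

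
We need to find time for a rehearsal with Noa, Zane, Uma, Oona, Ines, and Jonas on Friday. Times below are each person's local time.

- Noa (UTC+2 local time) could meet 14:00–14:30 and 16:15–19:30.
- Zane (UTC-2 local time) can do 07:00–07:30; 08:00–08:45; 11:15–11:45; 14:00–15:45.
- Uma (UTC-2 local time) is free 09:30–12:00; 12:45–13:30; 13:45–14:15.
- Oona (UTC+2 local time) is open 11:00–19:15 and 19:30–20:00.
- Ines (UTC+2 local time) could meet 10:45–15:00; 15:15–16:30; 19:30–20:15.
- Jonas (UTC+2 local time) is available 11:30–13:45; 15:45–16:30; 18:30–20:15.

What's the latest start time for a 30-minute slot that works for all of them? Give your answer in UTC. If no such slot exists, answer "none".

none

Noa in UTC: 12:00-12:30, 14:15-17:30 (subtract 2h to convert from UTC+2).
Zane in UTC: 09:00-09:30, 10:00-10:45, 13:15-13:45, 16:00-17:45 (add 2h to convert from UTC-2).
Uma in UTC: 11:30-14:00, 14:45-15:30, 15:45-16:15 (add 2h to convert from UTC-2).
Oona in UTC: 09:00-17:15, 17:30-18:00 (subtract 2h to convert from UTC+2).
Ines in UTC: 08:45-13:00, 13:15-14:30, 17:30-18:15 (subtract 2h to convert from UTC+2).
Jonas in UTC: 09:30-11:45, 13:45-14:30, 16:30-18:15 (subtract 2h to convert from UTC+2).
Noa ∩ Zane: 16:00-17:30.
Noa ∩ Zane ∩ Uma: 16:00-16:15.
Noa ∩ Zane ∩ Uma ∩ Oona: 16:00-16:15.
Noa ∩ Zane ∩ Uma ∩ Oona ∩ Ines: ∅.
Noa ∩ Zane ∩ Uma ∩ Oona ∩ Ines ∩ Jonas: ∅.
There is no time when everyone is free.
No common window is at least 30 minutes long.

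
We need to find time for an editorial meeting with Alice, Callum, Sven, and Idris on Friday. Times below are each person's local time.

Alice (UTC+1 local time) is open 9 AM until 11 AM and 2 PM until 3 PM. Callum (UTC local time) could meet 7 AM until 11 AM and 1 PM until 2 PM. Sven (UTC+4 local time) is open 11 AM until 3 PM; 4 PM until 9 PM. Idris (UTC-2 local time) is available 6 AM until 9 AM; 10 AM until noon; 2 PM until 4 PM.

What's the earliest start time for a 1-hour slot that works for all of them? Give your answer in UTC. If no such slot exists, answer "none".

08:00

Alice in UTC: 08:00-10:00, 13:00-14:00 (subtract 1h to convert from UTC+1).
Callum in UTC: 07:00-11:00, 13:00-14:00.
Sven in UTC: 07:00-11:00, 12:00-17:00 (subtract 4h to convert from UTC+4).
Idris in UTC: 08:00-11:00, 12:00-14:00, 16:00-18:00 (add 2h to convert from UTC-2).
Alice ∩ Callum: 08:00-10:00, 13:00-14:00.
Alice ∩ Callum ∩ Sven: 08:00-10:00, 13:00-14:00.
Alice ∩ Callum ∩ Sven ∩ Idris: 08:00-10:00, 13:00-14:00.
The first common window of at least 60 minutes is 08:00-10:00, so the earliest start is 08:00.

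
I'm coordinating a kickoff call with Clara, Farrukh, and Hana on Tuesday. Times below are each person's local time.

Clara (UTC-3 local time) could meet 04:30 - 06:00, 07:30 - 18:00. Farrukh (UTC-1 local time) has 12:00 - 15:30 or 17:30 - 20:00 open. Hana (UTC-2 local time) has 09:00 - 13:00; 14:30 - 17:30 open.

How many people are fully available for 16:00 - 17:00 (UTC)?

1

Clara in UTC: 07:30-09:00, 10:30-21:00 (add 3h to convert from UTC-3).
Farrukh in UTC: 13:00-16:30, 18:30-21:00 (add 1h to convert from UTC-1).
Hana in UTC: 11:00-15:00, 16:30-19:30 (add 2h to convert from UTC-2).
Clara can make the full 16:00-17:00 slot — that's 1.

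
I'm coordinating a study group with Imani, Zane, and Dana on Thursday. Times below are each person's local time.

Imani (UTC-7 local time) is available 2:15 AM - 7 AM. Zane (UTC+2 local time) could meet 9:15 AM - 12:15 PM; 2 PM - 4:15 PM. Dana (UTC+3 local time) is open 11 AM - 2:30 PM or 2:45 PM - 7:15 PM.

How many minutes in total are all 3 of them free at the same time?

180

Imani in UTC: 09:15-14:00 (add 7h to convert from UTC-7).
Zane in UTC: 07:15-10:15, 12:00-14:15 (subtract 2h to convert from UTC+2).
Dana in UTC: 08:00-11:30, 11:45-16:15 (subtract 3h to convert from UTC+3).
Imani ∩ Zane: 09:15-10:15, 12:00-14:00.
Imani ∩ Zane ∩ Dana: 09:15-10:15, 12:00-14:00.
Summing the common windows: 60 + 120 = 180 minutes.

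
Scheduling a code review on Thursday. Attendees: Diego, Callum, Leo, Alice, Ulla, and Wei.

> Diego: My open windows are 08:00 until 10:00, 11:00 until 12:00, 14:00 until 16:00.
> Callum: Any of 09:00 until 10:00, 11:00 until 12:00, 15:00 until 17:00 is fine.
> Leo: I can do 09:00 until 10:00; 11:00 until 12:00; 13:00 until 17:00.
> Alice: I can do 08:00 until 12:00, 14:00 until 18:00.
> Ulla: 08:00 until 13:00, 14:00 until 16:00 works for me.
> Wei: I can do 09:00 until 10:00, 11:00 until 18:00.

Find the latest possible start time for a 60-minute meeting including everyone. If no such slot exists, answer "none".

Diego ∩ Callum: 09:00-10:00, 11:00-12:00, 15:00-16:00.
Diego ∩ Callum ∩ Leo: 09:00-10:00, 11:00-12:00, 15:00-16:00.
Diego ∩ Callum ∩ Leo ∩ Alice: 09:00-10:00, 11:00-12:00, 15:00-16:00.
Diego ∩ Callum ∩ Leo ∩ Alice ∩ Ulla: 09:00-10:00, 11:00-12:00, 15:00-16:00.
Diego ∩ Callum ∩ Leo ∩ Alice ∩ Ulla ∩ Wei: 09:00-10:00, 11:00-12:00, 15:00-16:00.
The last common window of at least 60 minutes is 15:00-16:00; a 60-minute meeting can start as late as 15:00 and still end by 16:00.

15:00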